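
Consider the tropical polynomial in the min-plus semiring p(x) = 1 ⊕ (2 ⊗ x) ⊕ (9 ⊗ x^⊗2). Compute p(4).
p(4) = 1

A tropical monomial a ⊗ x^⊗i evaluates to a + i · x. Evaluating each term at x = 4:
  Term 0 contributes 1 + 0 · 4 = 1
  Term 1 contributes 2 + 1 · 4 = 6
  Term 2 contributes 9 + 2 · 4 = 17
p(4) = ⊕ of these = min[1, 6, 17] = 1.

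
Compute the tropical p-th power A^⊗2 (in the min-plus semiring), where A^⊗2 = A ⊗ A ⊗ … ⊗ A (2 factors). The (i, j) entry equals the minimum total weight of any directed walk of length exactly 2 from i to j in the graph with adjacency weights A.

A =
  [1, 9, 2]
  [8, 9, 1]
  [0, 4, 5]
A^⊗2 =
  [2, 6, 3]
  [1, 5, 6]
  [1, 9, 2]

Each entry (A^⊗2)_ij equals the minimum over all length-2 walks i = v_0 → v_1 → … → v_2 = j of Σ_t A[v_t][v_{t+1}]. For example, for (i, j) = (0, 2) we minimise over 3 possible intermediate vertex sequences; the minimum is 3, attained along the walk 0 → 0 → 2.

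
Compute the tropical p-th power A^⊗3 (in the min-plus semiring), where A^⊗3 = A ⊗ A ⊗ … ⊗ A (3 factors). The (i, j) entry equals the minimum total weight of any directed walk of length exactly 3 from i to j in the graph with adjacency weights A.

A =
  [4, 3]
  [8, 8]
A^⊗3 =
  [12, 11]
  [16, 15]

Each entry (A^⊗3)_ij equals the minimum over all length-3 walks i = v_0 → v_1 → … → v_3 = j of Σ_t A[v_t][v_{t+1}]. For example, for (i, j) = (0, 1) we minimise over 4 possible intermediate vertex sequences; the minimum is 11, attained along the walk 0 → 0 → 0 → 1.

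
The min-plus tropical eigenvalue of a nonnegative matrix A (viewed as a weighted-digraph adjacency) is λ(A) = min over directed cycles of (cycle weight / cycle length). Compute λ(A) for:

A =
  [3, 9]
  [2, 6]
λ(A) = 3

Enumerate directed cycles and compute their means (weight / length). Sample:
  cycle 0 → 0: weight = 3, length = 1, mean = 3/1 ≈ 3.000
  cycle 1 → 1: weight = 6, length = 1, mean = 6/1 ≈ 6.000
  cycle 0 → 1 → 0: weight = 11, length = 2, mean = 11/2 ≈ 5.500
  cycle 1 → 0 → 1: weight = 11, length = 2, mean = 11/2 ≈ 5.500
Minimum mean = 3.000, attained e.g. along the cycle 0 → 0 with weight 3 and length 1. So λ(A) = 3/1 = 3.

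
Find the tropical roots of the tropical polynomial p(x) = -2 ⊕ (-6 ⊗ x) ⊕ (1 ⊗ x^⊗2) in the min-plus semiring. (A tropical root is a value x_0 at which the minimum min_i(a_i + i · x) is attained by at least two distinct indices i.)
Roots: {-7, 4}

Each tropical root is a break point of the lower envelope of the lines y = a_i + i · x (there are 3 lines, with slopes 0, 1, ..., 2). Only the lines that attain the minimum somewhere contribute to roots; other lines are dominated. Here the surviving (envelope) indices are i = 2, i = 1, i = 0.
Intersections between consecutive envelope lines give the roots: for adjacent envelope indices i < j the intersection is x = (a_i − a_j) / (j − i). Reading off the sorted break points: {-7, 4}.
Verification: at each break x_0, at least two indices attain the minimum of min_i(a_i + i · x_0).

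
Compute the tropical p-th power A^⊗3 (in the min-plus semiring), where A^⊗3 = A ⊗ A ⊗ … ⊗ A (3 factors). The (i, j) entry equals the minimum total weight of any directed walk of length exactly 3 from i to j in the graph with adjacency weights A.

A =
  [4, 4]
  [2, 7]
A^⊗3 =
  [10, 10]
  [8, 10]

Each entry (A^⊗3)_ij equals the minimum over all length-3 walks i = v_0 → v_1 → … → v_3 = j of Σ_t A[v_t][v_{t+1}]. For example, for (i, j) = (0, 1) we minimise over 4 possible intermediate vertex sequences; the minimum is 10, attained along the walk 0 → 1 → 0 → 1.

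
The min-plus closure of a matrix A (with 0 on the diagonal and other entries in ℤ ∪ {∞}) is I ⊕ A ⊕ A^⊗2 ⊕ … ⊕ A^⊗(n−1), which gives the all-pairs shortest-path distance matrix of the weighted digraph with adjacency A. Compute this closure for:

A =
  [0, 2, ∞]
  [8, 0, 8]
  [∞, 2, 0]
Closure =
  [0, 2, 10]
  [8, 0, 8]
  [10, 2, 0]

This is the Floyd-Warshall all-pairs shortest-path computation. For each intermediate vertex k = 0, 1, …, 2, update dist[i][j] ← min(dist[i][j], dist[i][k] + dist[k][j]). The final matrix gives, for each (i, j), the minimum total weight of any directed path from i to j (possibly empty when i = j).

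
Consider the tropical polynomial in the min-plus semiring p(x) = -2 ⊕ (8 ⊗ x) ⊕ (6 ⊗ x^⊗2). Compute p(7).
p(7) = -2

A tropical monomial a ⊗ x^⊗i evaluates to a + i · x. Evaluating each term at x = 7:
  Term 0 contributes -2 + 0 · 7 = -2
  Term 1 contributes 8 + 1 · 7 = 15
  Term 2 contributes 6 + 2 · 7 = 20
p(7) = ⊕ of these = min[-2, 15, 20] = -2.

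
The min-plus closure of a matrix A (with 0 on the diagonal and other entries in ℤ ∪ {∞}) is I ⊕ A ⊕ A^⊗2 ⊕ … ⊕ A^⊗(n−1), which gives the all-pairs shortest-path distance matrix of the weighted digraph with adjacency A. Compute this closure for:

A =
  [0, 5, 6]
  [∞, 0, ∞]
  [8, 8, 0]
Closure =
  [0, 5, 6]
  [∞, 0, ∞]
  [8, 8, 0]

This is the Floyd-Warshall all-pairs shortest-path computation. For each intermediate vertex k = 0, 1, …, 2, update dist[i][j] ← min(dist[i][j], dist[i][k] + dist[k][j]). The final matrix gives, for each (i, j), the minimum total weight of any directed path from i to j (possibly empty when i = j).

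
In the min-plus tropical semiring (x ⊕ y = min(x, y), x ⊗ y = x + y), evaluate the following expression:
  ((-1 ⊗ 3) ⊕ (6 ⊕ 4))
((-1 ⊗ 3) ⊕ (6 ⊕ 4)) = 2

Expand innermost to outermost. Recall ⊕ takes the minimum of its arguments and ⊗ takes their sum. Working out the expression ((-1 ⊗ 3) ⊕ (6 ⊕ 4)) gives 2.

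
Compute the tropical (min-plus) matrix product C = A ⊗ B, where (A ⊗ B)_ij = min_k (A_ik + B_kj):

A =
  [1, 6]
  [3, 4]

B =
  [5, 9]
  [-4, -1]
A ⊗ B =
  [2, 5]
  [0, 3]

Apply the min-plus product entry-by-entry:
  C[0][0] = min over k of (A[0][0] + B[0][0] = 1 + 5 = 6, A[0][1] + B[1][0] = 6 + -4 = 2) = 2 (attained at k = 1)
  C[0][1] = min over k of (A[0][0] + B[0][1] = 1 + 9 = 10, A[0][1] + B[1][1] = 6 + -1 = 5) = 5 (attained at k = 1)
  C[1][0] = min over k of (A[1][0] + B[0][0] = 3 + 5 = 8, A[1][1] + B[1][0] = 4 + -4 = 0) = 0 (attained at k = 1)
  C[1][1] = min over k of (A[1][0] + B[0][1] = 3 + 9 = 12, A[1][1] + B[1][1] = 4 + -1 = 3) = 3 (attained at k = 1)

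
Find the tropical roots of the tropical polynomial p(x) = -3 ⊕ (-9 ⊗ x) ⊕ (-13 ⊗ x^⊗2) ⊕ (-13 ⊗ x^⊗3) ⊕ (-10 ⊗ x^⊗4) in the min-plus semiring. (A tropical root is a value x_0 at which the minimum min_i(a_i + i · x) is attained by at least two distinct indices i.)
Roots: {-3, 0, 4, 6}

Each tropical root is a break point of the lower envelope of the lines y = a_i + i · x (there are 5 lines, with slopes 0, 1, ..., 4). Only the lines that attain the minimum somewhere contribute to roots; other lines are dominated. Here the surviving (envelope) indices are i = 4, i = 3, i = 2, i = 1, i = 0.
Intersections between consecutive envelope lines give the roots: for adjacent envelope indices i < j the intersection is x = (a_i − a_j) / (j − i). Reading off the sorted break points: {-3, 0, 4, 6}.
Verification: at each break x_0, at least two indices attain the minimum of min_i(a_i + i · x_0).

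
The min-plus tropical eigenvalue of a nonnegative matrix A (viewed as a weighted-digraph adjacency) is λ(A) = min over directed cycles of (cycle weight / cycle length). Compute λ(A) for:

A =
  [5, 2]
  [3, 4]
λ(A) = 5/2

Enumerate directed cycles and compute their means (weight / length). Sample:
  cycle 0 → 0: weight = 5, length = 1, mean = 5/1 ≈ 5.000
  cycle 1 → 1: weight = 4, length = 1, mean = 4/1 ≈ 4.000
  cycle 0 → 1 → 0: weight = 5, length = 2, mean = 5/2 ≈ 2.500
  cycle 1 → 0 → 1: weight = 5, length = 2, mean = 5/2 ≈ 2.500
Minimum mean = 2.500, attained e.g. along the cycle 0 → 1 → 0 with weight 5 and length 2. So λ(A) = 5/2 = 5/2.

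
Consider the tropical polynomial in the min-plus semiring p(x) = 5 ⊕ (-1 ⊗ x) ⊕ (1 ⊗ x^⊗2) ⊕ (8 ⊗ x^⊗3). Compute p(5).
p(5) = 4

A tropical monomial a ⊗ x^⊗i evaluates to a + i · x. Evaluating each term at x = 5:
  Term 0 contributes 5 + 0 · 5 = 5
  Term 1 contributes -1 + 1 · 5 = 4
  Term 2 contributes 1 + 2 · 5 = 11
  Term 3 contributes 8 + 3 · 5 = 23
p(5) = ⊕ of these = min[5, 4, 11, 23] = 4.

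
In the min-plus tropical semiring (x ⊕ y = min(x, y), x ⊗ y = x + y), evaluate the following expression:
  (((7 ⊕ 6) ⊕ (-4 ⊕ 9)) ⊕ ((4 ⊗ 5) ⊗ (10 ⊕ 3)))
(((7 ⊕ 6) ⊕ (-4 ⊕ 9)) ⊕ ((4 ⊗ 5) ⊗ (10 ⊕ 3))) = -4

Expand innermost to outermost. Recall ⊕ takes the minimum of its arguments and ⊗ takes their sum. Working out the expression (((7 ⊕ 6) ⊕ (-4 ⊕ 9)) ⊕ ((4 ⊗ 5) ⊗ (10 ⊕ 3))) gives -4.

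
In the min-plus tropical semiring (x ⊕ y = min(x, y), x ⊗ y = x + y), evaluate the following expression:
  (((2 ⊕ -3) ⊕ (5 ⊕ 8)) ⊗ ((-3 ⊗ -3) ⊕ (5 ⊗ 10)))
(((2 ⊕ -3) ⊕ (5 ⊕ 8)) ⊗ ((-3 ⊗ -3) ⊕ (5 ⊗ 10))) = -9

Expand innermost to outermost. Recall ⊕ takes the minimum of its arguments and ⊗ takes their sum. Working out the expression (((2 ⊕ -3) ⊕ (5 ⊕ 8)) ⊗ ((-3 ⊗ -3) ⊕ (5 ⊗ 10))) gives -9.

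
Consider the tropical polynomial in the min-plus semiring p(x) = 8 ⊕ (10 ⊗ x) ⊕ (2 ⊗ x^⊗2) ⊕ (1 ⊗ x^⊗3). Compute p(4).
p(4) = 8

A tropical monomial a ⊗ x^⊗i evaluates to a + i · x. Evaluating each term at x = 4:
  Term 0 contributes 8 + 0 · 4 = 8
  Term 1 contributes 10 + 1 · 4 = 14
  Term 2 contributes 2 + 2 · 4 = 10
  Term 3 contributes 1 + 3 · 4 = 13
p(4) = ⊕ of these = min[8, 14, 10, 13] = 8.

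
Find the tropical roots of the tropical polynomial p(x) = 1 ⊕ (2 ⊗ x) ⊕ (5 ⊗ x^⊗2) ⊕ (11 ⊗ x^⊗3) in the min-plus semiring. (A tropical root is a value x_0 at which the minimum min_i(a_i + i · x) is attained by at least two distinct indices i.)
Roots: {-6, -3, -1}

Each tropical root is a break point of the lower envelope of the lines y = a_i + i · x (there are 4 lines, with slopes 0, 1, ..., 3). Only the lines that attain the minimum somewhere contribute to roots; other lines are dominated. Here the surviving (envelope) indices are i = 3, i = 2, i = 1, i = 0.
Intersections between consecutive envelope lines give the roots: for adjacent envelope indices i < j the intersection is x = (a_i − a_j) / (j − i). Reading off the sorted break points: {-6, -3, -1}.
Verification: at each break x_0, at least two indices attain the minimum of min_i(a_i + i · x_0).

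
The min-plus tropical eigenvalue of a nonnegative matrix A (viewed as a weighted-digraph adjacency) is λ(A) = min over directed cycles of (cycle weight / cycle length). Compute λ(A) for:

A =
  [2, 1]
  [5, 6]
λ(A) = 2

Enumerate directed cycles and compute their means (weight / length). Sample:
  cycle 0 → 0: weight = 2, length = 1, mean = 2/1 ≈ 2.000
  cycle 1 → 1: weight = 6, length = 1, mean = 6/1 ≈ 6.000
  cycle 0 → 1 → 0: weight = 6, length = 2, mean = 6/2 ≈ 3.000
  cycle 1 → 0 → 1: weight = 6, length = 2, mean = 6/2 ≈ 3.000
Minimum mean = 2.000, attained e.g. along the cycle 0 → 0 with weight 2 and length 1. So λ(A) = 2/1 = 2.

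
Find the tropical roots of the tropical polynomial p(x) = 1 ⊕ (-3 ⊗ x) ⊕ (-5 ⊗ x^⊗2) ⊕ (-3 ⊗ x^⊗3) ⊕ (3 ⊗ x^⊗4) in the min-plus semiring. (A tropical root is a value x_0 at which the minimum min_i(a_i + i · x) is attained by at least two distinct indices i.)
Roots: {-6, -2, 2, 4}

Each tropical root is a break point of the lower envelope of the lines y = a_i + i · x (there are 5 lines, with slopes 0, 1, ..., 4). Only the lines that attain the minimum somewhere contribute to roots; other lines are dominated. Here the surviving (envelope) indices are i = 4, i = 3, i = 2, i = 1, i = 0.
Intersections between consecutive envelope lines give the roots: for adjacent envelope indices i < j the intersection is x = (a_i − a_j) / (j − i). Reading off the sorted break points: {-6, -2, 2, 4}.
Verification: at each break x_0, at least two indices attain the minimum of min_i(a_i + i · x_0).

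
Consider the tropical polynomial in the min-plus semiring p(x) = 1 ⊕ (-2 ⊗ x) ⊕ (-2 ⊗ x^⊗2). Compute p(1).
p(1) = -1

A tropical monomial a ⊗ x^⊗i evaluates to a + i · x. Evaluating each term at x = 1:
  Term 0 contributes 1 + 0 · 1 = 1
  Term 1 contributes -2 + 1 · 1 = -1
  Term 2 contributes -2 + 2 · 1 = 0
p(1) = ⊕ of these = min[1, -1, 0] = -1.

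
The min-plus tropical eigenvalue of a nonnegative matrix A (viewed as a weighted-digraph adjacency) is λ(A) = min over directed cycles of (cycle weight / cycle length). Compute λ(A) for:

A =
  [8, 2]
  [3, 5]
λ(A) = 5/2

Enumerate directed cycles and compute their means (weight / length). Sample:
  cycle 0 → 0: weight = 8, length = 1, mean = 8/1 ≈ 8.000
  cycle 1 → 1: weight = 5, length = 1, mean = 5/1 ≈ 5.000
  cycle 0 → 1 → 0: weight = 5, length = 2, mean = 5/2 ≈ 2.500
  cycle 1 → 0 → 1: weight = 5, length = 2, mean = 5/2 ≈ 2.500
Minimum mean = 2.500, attained e.g. along the cycle 0 → 1 → 0 with weight 5 and length 2. So λ(A) = 5/2 = 5/2.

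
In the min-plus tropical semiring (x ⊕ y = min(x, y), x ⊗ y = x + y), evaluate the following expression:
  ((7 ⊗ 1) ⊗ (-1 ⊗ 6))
((7 ⊗ 1) ⊗ (-1 ⊗ 6)) = 13

Expand innermost to outermost. Recall ⊕ takes the minimum of its arguments and ⊗ takes their sum. Working out the expression ((7 ⊗ 1) ⊗ (-1 ⊗ 6)) gives 13.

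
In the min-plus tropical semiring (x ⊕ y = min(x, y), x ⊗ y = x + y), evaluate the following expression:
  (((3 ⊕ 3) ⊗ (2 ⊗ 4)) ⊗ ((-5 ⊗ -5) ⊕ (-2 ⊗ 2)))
(((3 ⊕ 3) ⊗ (2 ⊗ 4)) ⊗ ((-5 ⊗ -5) ⊕ (-2 ⊗ 2))) = -1

Expand innermost to outermost. Recall ⊕ takes the minimum of its arguments and ⊗ takes their sum. Working out the expression (((3 ⊕ 3) ⊗ (2 ⊗ 4)) ⊗ ((-5 ⊗ -5) ⊕ (-2 ⊗ 2))) gives -1.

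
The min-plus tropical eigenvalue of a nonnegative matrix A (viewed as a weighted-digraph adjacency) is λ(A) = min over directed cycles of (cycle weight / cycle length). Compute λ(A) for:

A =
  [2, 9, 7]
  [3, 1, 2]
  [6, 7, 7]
λ(A) = 1

Enumerate directed cycles and compute their means (weight / length). Sample:
  cycle 0 → 0: weight = 2, length = 1, mean = 2/1 ≈ 2.000
  cycle 1 → 1: weight = 1, length = 1, mean = 1/1 ≈ 1.000
  cycle 2 → 2: weight = 7, length = 1, mean = 7/1 ≈ 7.000
  cycle 0 → 1 → 0: weight = 12, length = 2, mean = 12/2 ≈ 6.000
  cycle 0 → 2 → 0: weight = 13, length = 2, mean = 13/2 ≈ 6.500
  cycle 1 → 0 → 1: weight = 12, length = 2, mean = 12/2 ≈ 6.000
Minimum mean = 1.000, attained e.g. along the cycle 1 → 1 with weight 1 and length 1. So λ(A) = 1/1 = 1.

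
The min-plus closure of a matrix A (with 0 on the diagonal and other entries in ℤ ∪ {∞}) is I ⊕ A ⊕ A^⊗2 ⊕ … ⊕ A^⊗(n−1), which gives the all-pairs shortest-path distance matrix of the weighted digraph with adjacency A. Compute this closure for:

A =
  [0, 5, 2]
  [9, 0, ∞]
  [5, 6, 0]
Closure =
  [0, 5, 2]
  [9, 0, 11]
  [5, 6, 0]

This is the Floyd-Warshall all-pairs shortest-path computation. For each intermediate vertex k = 0, 1, …, 2, update dist[i][j] ← min(dist[i][j], dist[i][k] + dist[k][j]). The final matrix gives, for each (i, j), the minimum total weight of any directed path from i to j (possibly empty when i = j).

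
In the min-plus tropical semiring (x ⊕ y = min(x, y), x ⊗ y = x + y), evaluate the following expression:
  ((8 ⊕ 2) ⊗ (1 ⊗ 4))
((8 ⊕ 2) ⊗ (1 ⊗ 4)) = 7

Expand innermost to outermost. Recall ⊕ takes the minimum of its arguments and ⊗ takes their sum. Working out the expression ((8 ⊕ 2) ⊗ (1 ⊗ 4)) gives 7.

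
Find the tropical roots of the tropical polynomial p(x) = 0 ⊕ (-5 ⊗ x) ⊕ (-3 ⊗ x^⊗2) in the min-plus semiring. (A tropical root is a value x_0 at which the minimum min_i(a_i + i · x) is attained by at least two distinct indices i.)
Roots: {-2, 5}

Each tropical root is a break point of the lower envelope of the lines y = a_i + i · x (there are 3 lines, with slopes 0, 1, ..., 2). Only the lines that attain the minimum somewhere contribute to roots; other lines are dominated. Here the surviving (envelope) indices are i = 2, i = 1, i = 0.
Intersections between consecutive envelope lines give the roots: for adjacent envelope indices i < j the intersection is x = (a_i − a_j) / (j − i). Reading off the sorted break points: {-2, 5}.
Verification: at each break x_0, at least two indices attain the minimum of min_i(a_i + i · x_0).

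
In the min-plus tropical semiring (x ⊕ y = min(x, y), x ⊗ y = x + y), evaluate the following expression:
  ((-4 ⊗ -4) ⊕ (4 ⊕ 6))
((-4 ⊗ -4) ⊕ (4 ⊕ 6)) = -8

Expand innermost to outermost. Recall ⊕ takes the minimum of its arguments and ⊗ takes their sum. Working out the expression ((-4 ⊗ -4) ⊕ (4 ⊕ 6)) gives -8.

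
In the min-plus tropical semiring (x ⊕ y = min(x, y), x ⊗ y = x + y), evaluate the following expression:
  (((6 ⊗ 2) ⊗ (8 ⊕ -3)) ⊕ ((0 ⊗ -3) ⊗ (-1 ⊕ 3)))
(((6 ⊗ 2) ⊗ (8 ⊕ -3)) ⊕ ((0 ⊗ -3) ⊗ (-1 ⊕ 3))) = -4

Expand innermost to outermost. Recall ⊕ takes the minimum of its arguments and ⊗ takes their sum. Working out the expression (((6 ⊗ 2) ⊗ (8 ⊕ -3)) ⊕ ((0 ⊗ -3) ⊗ (-1 ⊕ 3))) gives -4.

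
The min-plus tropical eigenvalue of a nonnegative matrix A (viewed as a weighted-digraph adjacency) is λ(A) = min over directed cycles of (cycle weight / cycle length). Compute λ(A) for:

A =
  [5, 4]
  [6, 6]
λ(A) = 5

Enumerate directed cycles and compute their means (weight / length). Sample:
  cycle 0 → 0: weight = 5, length = 1, mean = 5/1 ≈ 5.000
  cycle 1 → 1: weight = 6, length = 1, mean = 6/1 ≈ 6.000
  cycle 0 → 1 → 0: weight = 10, length = 2, mean = 10/2 ≈ 5.000
  cycle 1 → 0 → 1: weight = 10, length = 2, mean = 10/2 ≈ 5.000
Minimum mean = 5.000, attained e.g. along the cycle 0 → 0 with weight 5 and length 1. So λ(A) = 5/1 = 5.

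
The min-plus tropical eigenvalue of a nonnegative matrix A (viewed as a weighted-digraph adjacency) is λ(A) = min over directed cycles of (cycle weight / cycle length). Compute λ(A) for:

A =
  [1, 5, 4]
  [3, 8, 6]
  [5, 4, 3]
λ(A) = 1

Enumerate directed cycles and compute their means (weight / length). Sample:
  cycle 0 → 0: weight = 1, length = 1, mean = 1/1 ≈ 1.000
  cycle 1 → 1: weight = 8, length = 1, mean = 8/1 ≈ 8.000
  cycle 2 → 2: weight = 3, length = 1, mean = 3/1 ≈ 3.000
  cycle 0 → 1 → 0: weight = 8, length = 2, mean = 8/2 ≈ 4.000
  cycle 0 → 2 → 0: weight = 9, length = 2, mean = 9/2 ≈ 4.500
  cycle 1 → 0 → 1: weight = 8, length = 2, mean = 8/2 ≈ 4.000
Minimum mean = 1.000, attained e.g. along the cycle 0 → 0 with weight 1 and length 1. So λ(A) = 1/1 = 1.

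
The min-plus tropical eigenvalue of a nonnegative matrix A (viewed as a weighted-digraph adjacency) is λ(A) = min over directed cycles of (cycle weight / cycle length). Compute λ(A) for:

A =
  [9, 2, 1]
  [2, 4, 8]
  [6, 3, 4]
λ(A) = 2

Enumerate directed cycles and compute their means (weight / length). Sample:
  cycle 0 → 0: weight = 9, length = 1, mean = 9/1 ≈ 9.000
  cycle 1 → 1: weight = 4, length = 1, mean = 4/1 ≈ 4.000
  cycle 2 → 2: weight = 4, length = 1, mean = 4/1 ≈ 4.000
  cycle 0 → 1 → 0: weight = 4, length = 2, mean = 4/2 ≈ 2.000
  cycle 0 → 2 → 0: weight = 7, length = 2, mean = 7/2 ≈ 3.500
  cycle 1 → 0 → 1: weight = 4, length = 2, mean = 4/2 ≈ 2.000
Minimum mean = 2.000, attained e.g. along the cycle 0 → 1 → 0 with weight 4 and length 2. So λ(A) = 4/2 = 2.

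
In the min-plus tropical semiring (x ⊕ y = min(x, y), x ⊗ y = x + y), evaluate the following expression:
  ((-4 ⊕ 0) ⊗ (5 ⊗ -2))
((-4 ⊕ 0) ⊗ (5 ⊗ -2)) = -1

Expand innermost to outermost. Recall ⊕ takes the minimum of its arguments and ⊗ takes their sum. Working out the expression ((-4 ⊕ 0) ⊗ (5 ⊗ -2)) gives -1.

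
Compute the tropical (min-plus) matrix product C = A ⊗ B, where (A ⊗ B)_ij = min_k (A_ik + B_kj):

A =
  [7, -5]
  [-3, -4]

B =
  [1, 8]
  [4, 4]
A ⊗ B =
  [-1, -1]
  [-2, 0]

Apply the min-plus product entry-by-entry:
  C[0][0] = min over k of (A[0][0] + B[0][0] = 7 + 1 = 8, A[0][1] + B[1][0] = -5 + 4 = -1) = -1 (attained at k = 1)
  C[0][1] = min over k of (A[0][0] + B[0][1] = 7 + 8 = 15, A[0][1] + B[1][1] = -5 + 4 = -1) = -1 (attained at k = 1)
  C[1][0] = min over k of (A[1][0] + B[0][0] = -3 + 1 = -2, A[1][1] + B[1][0] = -4 + 4 = 0) = -2 (attained at k = 0)
  C[1][1] = min over k of (A[1][0] + B[0][1] = -3 + 8 = 5, A[1][1] + B[1][1] = -4 + 4 = 0) = 0 (attained at k = 1)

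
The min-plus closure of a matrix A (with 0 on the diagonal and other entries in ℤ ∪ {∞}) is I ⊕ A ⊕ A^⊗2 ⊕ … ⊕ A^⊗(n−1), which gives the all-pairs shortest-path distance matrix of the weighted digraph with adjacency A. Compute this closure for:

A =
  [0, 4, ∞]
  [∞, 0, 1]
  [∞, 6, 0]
Closure =
  [0, 4, 5]
  [∞, 0, 1]
  [∞, 6, 0]

This is the Floyd-Warshall all-pairs shortest-path computation. For each intermediate vertex k = 0, 1, …, 2, update dist[i][j] ← min(dist[i][j], dist[i][k] + dist[k][j]). The final matrix gives, for each (i, j), the minimum total weight of any directed path from i to j (possibly empty when i = j).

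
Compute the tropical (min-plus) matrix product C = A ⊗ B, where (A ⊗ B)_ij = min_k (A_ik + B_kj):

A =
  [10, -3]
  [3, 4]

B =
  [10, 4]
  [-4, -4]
A ⊗ B =
  [-7, -7]
  [0, 0]

Apply the min-plus product entry-by-entry:
  C[0][0] = min over k of (A[0][0] + B[0][0] = 10 + 10 = 20, A[0][1] + B[1][0] = -3 + -4 = -7) = -7 (attained at k = 1)
  C[0][1] = min over k of (A[0][0] + B[0][1] = 10 + 4 = 14, A[0][1] + B[1][1] = -3 + -4 = -7) = -7 (attained at k = 1)
  C[1][0] = min over k of (A[1][0] + B[0][0] = 3 + 10 = 13, A[1][1] + B[1][0] = 4 + -4 = 0) = 0 (attained at k = 1)
  C[1][1] = min over k of (A[1][0] + B[0][1] = 3 + 4 = 7, A[1][1] + B[1][1] = 4 + -4 = 0) = 0 (attained at k = 1)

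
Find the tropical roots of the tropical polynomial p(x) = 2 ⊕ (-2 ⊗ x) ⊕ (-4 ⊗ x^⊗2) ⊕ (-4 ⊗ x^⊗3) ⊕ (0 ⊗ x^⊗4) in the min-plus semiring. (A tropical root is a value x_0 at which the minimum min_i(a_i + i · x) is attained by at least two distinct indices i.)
Roots: {-4, 0, 2, 4}

Each tropical root is a break point of the lower envelope of the lines y = a_i + i · x (there are 5 lines, with slopes 0, 1, ..., 4). Only the lines that attain the minimum somewhere contribute to roots; other lines are dominated. Here the surviving (envelope) indices are i = 4, i = 3, i = 2, i = 1, i = 0.
Intersections between consecutive envelope lines give the roots: for adjacent envelope indices i < j the intersection is x = (a_i − a_j) / (j − i). Reading off the sorted break points: {-4, 0, 2, 4}.
Verification: at each break x_0, at least two indices attain the minimum of min_i(a_i + i · x_0).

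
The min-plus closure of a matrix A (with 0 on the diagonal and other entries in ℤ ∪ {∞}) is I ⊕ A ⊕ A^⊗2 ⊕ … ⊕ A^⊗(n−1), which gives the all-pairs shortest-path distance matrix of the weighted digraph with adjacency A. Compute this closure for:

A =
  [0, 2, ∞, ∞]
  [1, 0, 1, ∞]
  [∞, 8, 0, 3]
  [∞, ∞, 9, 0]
Closure =
  [0, 2, 3, 6]
  [1, 0, 1, 4]
  [9, 8, 0, 3]
  [18, 17, 9, 0]

This is the Floyd-Warshall all-pairs shortest-path computation. For each intermediate vertex k = 0, 1, …, 3, update dist[i][j] ← min(dist[i][j], dist[i][k] + dist[k][j]). The final matrix gives, for each (i, j), the minimum total weight of any directed path from i to j (possibly empty when i = j).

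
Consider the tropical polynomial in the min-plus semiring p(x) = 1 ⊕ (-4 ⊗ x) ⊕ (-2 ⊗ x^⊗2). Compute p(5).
p(5) = 1

A tropical monomial a ⊗ x^⊗i evaluates to a + i · x. Evaluating each term at x = 5:
  Term 0 contributes 1 + 0 · 5 = 1
  Term 1 contributes -4 + 1 · 5 = 1
  Term 2 contributes -2 + 2 · 5 = 8
p(5) = ⊕ of these = min[1, 1, 8] = 1.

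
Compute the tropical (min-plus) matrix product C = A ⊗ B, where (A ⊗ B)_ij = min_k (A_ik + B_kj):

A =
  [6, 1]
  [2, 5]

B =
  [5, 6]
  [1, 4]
A ⊗ B =
  [2, 5]
  [6, 8]

Apply the min-plus product entry-by-entry:
  C[0][0] = min over k of (A[0][0] + B[0][0] = 6 + 5 = 11, A[0][1] + B[1][0] = 1 + 1 = 2) = 2 (attained at k = 1)
  C[0][1] = min over k of (A[0][0] + B[0][1] = 6 + 6 = 12, A[0][1] + B[1][1] = 1 + 4 = 5) = 5 (attained at k = 1)
  C[1][0] = min over k of (A[1][0] + B[0][0] = 2 + 5 = 7, A[1][1] + B[1][0] = 5 + 1 = 6) = 6 (attained at k = 1)
  C[1][1] = min over k of (A[1][0] + B[0][1] = 2 + 6 = 8, A[1][1] + B[1][1] = 5 + 4 = 9) = 8 (attained at k = 0)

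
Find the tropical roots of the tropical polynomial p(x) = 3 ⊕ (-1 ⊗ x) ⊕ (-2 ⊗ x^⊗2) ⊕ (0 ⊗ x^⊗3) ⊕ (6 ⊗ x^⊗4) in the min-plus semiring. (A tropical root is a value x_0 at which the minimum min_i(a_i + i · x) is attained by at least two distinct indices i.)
Roots: {-6, -2, 1, 4}

Each tropical root is a break point of the lower envelope of the lines y = a_i + i · x (there are 5 lines, with slopes 0, 1, ..., 4). Only the lines that attain the minimum somewhere contribute to roots; other lines are dominated. Here the surviving (envelope) indices are i = 4, i = 3, i = 2, i = 1, i = 0.
Intersections between consecutive envelope lines give the roots: for adjacent envelope indices i < j the intersection is x = (a_i − a_j) / (j − i). Reading off the sorted break points: {-6, -2, 1, 4}.
Verification: at each break x_0, at least two indices attain the minimum of min_i(a_i + i · x_0).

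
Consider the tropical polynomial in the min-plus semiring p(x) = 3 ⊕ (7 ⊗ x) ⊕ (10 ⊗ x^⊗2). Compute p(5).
p(5) = 3

A tropical monomial a ⊗ x^⊗i evaluates to a + i · x. Evaluating each term at x = 5:
  Term 0 contributes 3 + 0 · 5 = 3
  Term 1 contributes 7 + 1 · 5 = 12
  Term 2 contributes 10 + 2 · 5 = 20
p(5) = ⊕ of these = min[3, 12, 20] = 3.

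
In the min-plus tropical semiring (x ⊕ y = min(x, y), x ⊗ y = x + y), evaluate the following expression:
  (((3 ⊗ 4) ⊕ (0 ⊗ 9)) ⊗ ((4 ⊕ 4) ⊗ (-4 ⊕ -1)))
(((3 ⊗ 4) ⊕ (0 ⊗ 9)) ⊗ ((4 ⊕ 4) ⊗ (-4 ⊕ -1))) = 7

Expand innermost to outermost. Recall ⊕ takes the minimum of its arguments and ⊗ takes their sum. Working out the expression (((3 ⊗ 4) ⊕ (0 ⊗ 9)) ⊗ ((4 ⊕ 4) ⊗ (-4 ⊕ -1))) gives 7.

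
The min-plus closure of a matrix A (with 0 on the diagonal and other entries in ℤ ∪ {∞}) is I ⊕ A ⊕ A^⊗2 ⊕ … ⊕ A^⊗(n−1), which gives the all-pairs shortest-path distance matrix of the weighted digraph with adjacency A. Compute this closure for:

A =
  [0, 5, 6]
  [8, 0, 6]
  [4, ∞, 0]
Closure =
  [0, 5, 6]
  [8, 0, 6]
  [4, 9, 0]

This is the Floyd-Warshall all-pairs shortest-path computation. For each intermediate vertex k = 0, 1, …, 2, update dist[i][j] ← min(dist[i][j], dist[i][k] + dist[k][j]). The final matrix gives, for each (i, j), the minimum total weight of any directed path from i to j (possibly empty when i = j).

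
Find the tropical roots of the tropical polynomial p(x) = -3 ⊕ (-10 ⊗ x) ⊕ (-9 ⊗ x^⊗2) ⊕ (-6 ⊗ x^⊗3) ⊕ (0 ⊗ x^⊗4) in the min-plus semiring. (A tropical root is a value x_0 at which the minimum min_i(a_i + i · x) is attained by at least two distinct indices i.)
Roots: {-6, -3, -1, 7}

Each tropical root is a break point of the lower envelope of the lines y = a_i + i · x (there are 5 lines, with slopes 0, 1, ..., 4). Only the lines that attain the minimum somewhere contribute to roots; other lines are dominated. Here the surviving (envelope) indices are i = 4, i = 3, i = 2, i = 1, i = 0.
Intersections between consecutive envelope lines give the roots: for adjacent envelope indices i < j the intersection is x = (a_i − a_j) / (j − i). Reading off the sorted break points: {-6, -3, -1, 7}.
Verification: at each break x_0, at least two indices attain the minimum of min_i(a_i + i · x_0).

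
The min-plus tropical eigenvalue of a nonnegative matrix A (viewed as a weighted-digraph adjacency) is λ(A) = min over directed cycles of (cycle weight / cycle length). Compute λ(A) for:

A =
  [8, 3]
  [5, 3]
λ(A) = 3

Enumerate directed cycles and compute their means (weight / length). Sample:
  cycle 0 → 0: weight = 8, length = 1, mean = 8/1 ≈ 8.000
  cycle 1 → 1: weight = 3, length = 1, mean = 3/1 ≈ 3.000
  cycle 0 → 1 → 0: weight = 8, length = 2, mean = 8/2 ≈ 4.000
  cycle 1 → 0 → 1: weight = 8, length = 2, mean = 8/2 ≈ 4.000
Minimum mean = 3.000, attained e.g. along the cycle 1 → 1 with weight 3 and length 1. So λ(A) = 3/1 = 3.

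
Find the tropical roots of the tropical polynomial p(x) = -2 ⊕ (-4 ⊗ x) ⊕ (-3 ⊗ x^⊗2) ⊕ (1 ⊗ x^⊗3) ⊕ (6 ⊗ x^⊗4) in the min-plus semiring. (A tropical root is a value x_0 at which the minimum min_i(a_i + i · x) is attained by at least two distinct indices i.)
Roots: {-5, -4, -1, 2}

Each tropical root is a break point of the lower envelope of the lines y = a_i + i · x (there are 5 lines, with slopes 0, 1, ..., 4). Only the lines that attain the minimum somewhere contribute to roots; other lines are dominated. Here the surviving (envelope) indices are i = 4, i = 3, i = 2, i = 1, i = 0.
Intersections between consecutive envelope lines give the roots: for adjacent envelope indices i < j the intersection is x = (a_i − a_j) / (j − i). Reading off the sorted break points: {-5, -4, -1, 2}.
Verification: at each break x_0, at least two indices attain the minimum of min_i(a_i + i · x_0).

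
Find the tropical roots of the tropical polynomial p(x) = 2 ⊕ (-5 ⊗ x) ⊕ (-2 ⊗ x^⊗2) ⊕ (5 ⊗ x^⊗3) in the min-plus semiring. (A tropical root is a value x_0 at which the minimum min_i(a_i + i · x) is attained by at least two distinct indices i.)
Roots: {-7, -3, 7}

Each tropical root is a break point of the lower envelope of the lines y = a_i + i · x (there are 4 lines, with slopes 0, 1, ..., 3). Only the lines that attain the minimum somewhere contribute to roots; other lines are dominated. Here the surviving (envelope) indices are i = 3, i = 2, i = 1, i = 0.
Intersections between consecutive envelope lines give the roots: for adjacent envelope indices i < j the intersection is x = (a_i − a_j) / (j − i). Reading off the sorted break points: {-7, -3, 7}.
Verification: at each break x_0, at least two indices attain the minimum of min_i(a_i + i · x_0).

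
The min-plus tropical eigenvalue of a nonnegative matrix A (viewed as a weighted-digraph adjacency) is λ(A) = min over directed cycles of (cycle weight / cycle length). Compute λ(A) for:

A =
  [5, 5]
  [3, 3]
λ(A) = 3

Enumerate directed cycles and compute their means (weight / length). Sample:
  cycle 0 → 0: weight = 5, length = 1, mean = 5/1 ≈ 5.000
  cycle 1 → 1: weight = 3, length = 1, mean = 3/1 ≈ 3.000
  cycle 0 → 1 → 0: weight = 8, length = 2, mean = 8/2 ≈ 4.000
  cycle 1 → 0 → 1: weight = 8, length = 2, mean = 8/2 ≈ 4.000
Minimum mean = 3.000, attained e.g. along the cycle 1 → 1 with weight 3 and length 1. So λ(A) = 3/1 = 3.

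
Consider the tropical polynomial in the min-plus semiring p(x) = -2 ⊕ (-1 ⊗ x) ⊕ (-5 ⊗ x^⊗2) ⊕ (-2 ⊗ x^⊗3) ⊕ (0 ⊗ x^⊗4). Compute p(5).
p(5) = -2

A tropical monomial a ⊗ x^⊗i evaluates to a + i · x. Evaluating each term at x = 5:
  Term 0 contributes -2 + 0 · 5 = -2
  Term 1 contributes -1 + 1 · 5 = 4
  Term 2 contributes -5 + 2 · 5 = 5
  Term 3 contributes -2 + 3 · 5 = 13
  Term 4 contributes 0 + 4 · 5 = 20
p(5) = ⊕ of these = min[-2, 4, 5, 13, 20] = -2.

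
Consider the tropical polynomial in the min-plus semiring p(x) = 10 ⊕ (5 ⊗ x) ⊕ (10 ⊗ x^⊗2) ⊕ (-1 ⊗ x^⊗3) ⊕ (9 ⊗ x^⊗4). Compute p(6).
p(6) = 10

A tropical monomial a ⊗ x^⊗i evaluates to a + i · x. Evaluating each term at x = 6:
  Term 0 contributes 10 + 0 · 6 = 10
  Term 1 contributes 5 + 1 · 6 = 11
  Term 2 contributes 10 + 2 · 6 = 22
  Term 3 contributes -1 + 3 · 6 = 17
  Term 4 contributes 9 + 4 · 6 = 33
p(6) = ⊕ of these = min[10, 11, 22, 17, 33] = 10.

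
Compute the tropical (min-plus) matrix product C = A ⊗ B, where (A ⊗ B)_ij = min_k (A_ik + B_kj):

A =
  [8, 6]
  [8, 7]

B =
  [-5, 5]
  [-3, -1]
A ⊗ B =
  [3, 5]
  [3, 6]

Apply the min-plus product entry-by-entry:
  C[0][0] = min over k of (A[0][0] + B[0][0] = 8 + -5 = 3, A[0][1] + B[1][0] = 6 + -3 = 3) = 3 (attained at k = 0)
  C[0][1] = min over k of (A[0][0] + B[0][1] = 8 + 5 = 13, A[0][1] + B[1][1] = 6 + -1 = 5) = 5 (attained at k = 1)
  C[1][0] = min over k of (A[1][0] + B[0][0] = 8 + -5 = 3, A[1][1] + B[1][0] = 7 + -3 = 4) = 3 (attained at k = 0)
  C[1][1] = min over k of (A[1][0] + B[0][1] = 8 + 5 = 13, A[1][1] + B[1][1] = 7 + -1 = 6) = 6 (attained at k = 1)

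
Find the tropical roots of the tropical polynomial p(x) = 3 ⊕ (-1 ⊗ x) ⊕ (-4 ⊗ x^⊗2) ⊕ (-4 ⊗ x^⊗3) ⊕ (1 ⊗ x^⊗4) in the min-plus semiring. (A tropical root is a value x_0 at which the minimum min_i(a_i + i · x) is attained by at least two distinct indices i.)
Roots: {-5, 0, 3, 4}

Each tropical root is a break point of the lower envelope of the lines y = a_i + i · x (there are 5 lines, with slopes 0, 1, ..., 4). Only the lines that attain the minimum somewhere contribute to roots; other lines are dominated. Here the surviving (envelope) indices are i = 4, i = 3, i = 2, i = 1, i = 0.
Intersections between consecutive envelope lines give the roots: for adjacent envelope indices i < j the intersection is x = (a_i − a_j) / (j − i). Reading off the sorted break points: {-5, 0, 3, 4}.
Verification: at each break x_0, at least two indices attain the minimum of min_i(a_i + i · x_0).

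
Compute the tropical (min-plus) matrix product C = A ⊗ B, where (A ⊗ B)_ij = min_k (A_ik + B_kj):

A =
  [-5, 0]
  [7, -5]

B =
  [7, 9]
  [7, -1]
A ⊗ B =
  [2, -1]
  [2, -6]

Apply the min-plus product entry-by-entry:
  C[0][0] = min over k of (A[0][0] + B[0][0] = -5 + 7 = 2, A[0][1] + B[1][0] = 0 + 7 = 7) = 2 (attained at k = 0)
  C[0][1] = min over k of (A[0][0] + B[0][1] = -5 + 9 = 4, A[0][1] + B[1][1] = 0 + -1 = -1) = -1 (attained at k = 1)
  C[1][0] = min over k of (A[1][0] + B[0][0] = 7 + 7 = 14, A[1][1] + B[1][0] = -5 + 7 = 2) = 2 (attained at k = 1)
  C[1][1] = min over k of (A[1][0] + B[0][1] = 7 + 9 = 16, A[1][1] + B[1][1] = -5 + -1 = -6) = -6 (attained at k = 1)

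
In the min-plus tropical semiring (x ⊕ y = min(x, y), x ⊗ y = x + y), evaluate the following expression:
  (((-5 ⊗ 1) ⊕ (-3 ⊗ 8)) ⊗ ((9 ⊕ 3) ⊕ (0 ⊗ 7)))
(((-5 ⊗ 1) ⊕ (-3 ⊗ 8)) ⊗ ((9 ⊕ 3) ⊕ (0 ⊗ 7))) = -1

Expand innermost to outermost. Recall ⊕ takes the minimum of its arguments and ⊗ takes their sum. Working out the expression (((-5 ⊗ 1) ⊕ (-3 ⊗ 8)) ⊗ ((9 ⊕ 3) ⊕ (0 ⊗ 7))) gives -1.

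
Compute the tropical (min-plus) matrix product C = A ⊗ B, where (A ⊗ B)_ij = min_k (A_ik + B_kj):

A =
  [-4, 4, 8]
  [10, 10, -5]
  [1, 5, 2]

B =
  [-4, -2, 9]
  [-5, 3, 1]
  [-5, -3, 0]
A ⊗ B =
  [-8, -6, 5]
  [-10, -8, -5]
  [-3, -1, 2]

Apply the min-plus product entry-by-entry:
  C[0][0] = min over k of (A[0][0] + B[0][0] = -4 + -4 = -8, A[0][1] + B[1][0] = 4 + -5 = -1, A[0][2] + B[2][0] = 8 + -5 = 3) = -8 (attained at k = 0)
  C[0][1] = min over k of (A[0][0] + B[0][1] = -4 + -2 = -6, A[0][1] + B[1][1] = 4 + 3 = 7, A[0][2] + B[2][1] = 8 + -3 = 5) = -6 (attained at k = 0)
  C[0][2] = min over k of (A[0][0] + B[0][2] = -4 + 9 = 5, A[0][1] + B[1][2] = 4 + 1 = 5, A[0][2] + B[2][2] = 8 + 0 = 8) = 5 (attained at k = 0)
  C[1][0] = min over k of (A[1][0] + B[0][0] = 10 + -4 = 6, A[1][1] + B[1][0] = 10 + -5 = 5, A[1][2] + B[2][0] = -5 + -5 = -10) = -10 (attained at k = 2)
  C[1][1] = min over k of (A[1][0] + B[0][1] = 10 + -2 = 8, A[1][1] + B[1][1] = 10 + 3 = 13, A[1][2] + B[2][1] = -5 + -3 = -8) = -8 (attained at k = 2)
  C[1][2] = min over k of (A[1][0] + B[0][2] = 10 + 9 = 19, A[1][1] + B[1][2] = 10 + 1 = 11, A[1][2] + B[2][2] = -5 + 0 = -5) = -5 (attained at k = 2)
  C[2][0] = min over k of (A[2][0] + B[0][0] = 1 + -4 = -3, A[2][1] + B[1][0] = 5 + -5 = 0, A[2][2] + B[2][0] = 2 + -5 = -3) = -3 (attained at k = 0)
  C[2][1] = min over k of (A[2][0] + B[0][1] = 1 + -2 = -1, A[2][1] + B[1][1] = 5 + 3 = 8, A[2][2] + B[2][1] = 2 + -3 = -1) = -1 (attained at k = 0)
  C[2][2] = min over k of (A[2][0] + B[0][2] = 1 + 9 = 10, A[2][1] + B[1][2] = 5 + 1 = 6, A[2][2] + B[2][2] = 2 + 0 = 2) = 2 (attained at k = 2)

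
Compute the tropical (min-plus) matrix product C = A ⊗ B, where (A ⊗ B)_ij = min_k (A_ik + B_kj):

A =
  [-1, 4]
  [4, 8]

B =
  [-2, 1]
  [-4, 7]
A ⊗ B =
  [-3, 0]
  [2, 5]

Apply the min-plus product entry-by-entry:
  C[0][0] = min over k of (A[0][0] + B[0][0] = -1 + -2 = -3, A[0][1] + B[1][0] = 4 + -4 = 0) = -3 (attained at k = 0)
  C[0][1] = min over k of (A[0][0] + B[0][1] = -1 + 1 = 0, A[0][1] + B[1][1] = 4 + 7 = 11) = 0 (attained at k = 0)
  C[1][0] = min over k of (A[1][0] + B[0][0] = 4 + -2 = 2, A[1][1] + B[1][0] = 8 + -4 = 4) = 2 (attained at k = 0)
  C[1][1] = min over k of (A[1][0] + B[0][1] = 4 + 1 = 5, A[1][1] + B[1][1] = 8 + 7 = 15) = 5 (attained at k = 0)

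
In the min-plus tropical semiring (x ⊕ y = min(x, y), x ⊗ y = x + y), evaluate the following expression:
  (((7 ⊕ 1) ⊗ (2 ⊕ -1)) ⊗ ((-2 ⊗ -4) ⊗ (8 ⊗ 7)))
(((7 ⊕ 1) ⊗ (2 ⊕ -1)) ⊗ ((-2 ⊗ -4) ⊗ (8 ⊗ 7))) = 9

Expand innermost to outermost. Recall ⊕ takes the minimum of its arguments and ⊗ takes their sum. Working out the expression (((7 ⊕ 1) ⊗ (2 ⊕ -1)) ⊗ ((-2 ⊗ -4) ⊗ (8 ⊗ 7))) gives 9.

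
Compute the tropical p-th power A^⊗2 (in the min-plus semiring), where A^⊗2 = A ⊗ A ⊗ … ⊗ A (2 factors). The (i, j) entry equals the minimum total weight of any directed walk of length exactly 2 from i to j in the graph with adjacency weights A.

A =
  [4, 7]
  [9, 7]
A^⊗2 =
  [8, 11]
  [13, 14]

Each entry (A^⊗2)_ij equals the minimum over all length-2 walks i = v_0 → v_1 → … → v_2 = j of Σ_t A[v_t][v_{t+1}]. For example, for (i, j) = (0, 1) we minimise over 2 possible intermediate vertex sequences; the minimum is 11, attained along the walk 0 → 0 → 1.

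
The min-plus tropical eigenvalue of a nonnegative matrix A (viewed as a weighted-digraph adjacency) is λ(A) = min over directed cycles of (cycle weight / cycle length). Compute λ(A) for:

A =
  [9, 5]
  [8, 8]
λ(A) = 13/2

Enumerate directed cycles and compute their means (weight / length). Sample:
  cycle 0 → 0: weight = 9, length = 1, mean = 9/1 ≈ 9.000
  cycle 1 → 1: weight = 8, length = 1, mean = 8/1 ≈ 8.000
  cycle 0 → 1 → 0: weight = 13, length = 2, mean = 13/2 ≈ 6.500
  cycle 1 → 0 → 1: weight = 13, length = 2, mean = 13/2 ≈ 6.500
Minimum mean = 6.500, attained e.g. along the cycle 0 → 1 → 0 with weight 13 and length 2. So λ(A) = 13/2 = 13/2.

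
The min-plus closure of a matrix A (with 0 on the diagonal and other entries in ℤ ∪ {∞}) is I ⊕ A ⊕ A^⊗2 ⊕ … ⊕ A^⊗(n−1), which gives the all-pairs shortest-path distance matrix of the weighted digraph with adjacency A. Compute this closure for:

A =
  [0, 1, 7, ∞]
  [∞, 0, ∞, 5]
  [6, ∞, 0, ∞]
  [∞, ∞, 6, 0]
Closure =
  [0, 1, 7, 6]
  [17, 0, 11, 5]
  [6, 7, 0, 12]
  [12, 13, 6, 0]

This is the Floyd-Warshall all-pairs shortest-path computation. For each intermediate vertex k = 0, 1, …, 3, update dist[i][j] ← min(dist[i][j], dist[i][k] + dist[k][j]). The final matrix gives, for each (i, j), the minimum total weight of any directed path from i to j (possibly empty when i = j).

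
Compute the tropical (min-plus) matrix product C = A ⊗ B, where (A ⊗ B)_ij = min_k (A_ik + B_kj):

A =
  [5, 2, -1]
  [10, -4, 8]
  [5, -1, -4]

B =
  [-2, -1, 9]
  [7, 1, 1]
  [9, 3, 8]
A ⊗ B =
  [3, 2, 3]
  [3, -3, -3]
  [3, -1, 0]

Apply the min-plus product entry-by-entry:
  C[0][0] = min over k of (A[0][0] + B[0][0] = 5 + -2 = 3, A[0][1] + B[1][0] = 2 + 7 = 9, A[0][2] + B[2][0] = -1 + 9 = 8) = 3 (attained at k = 0)
  C[0][1] = min over k of (A[0][0] + B[0][1] = 5 + -1 = 4, A[0][1] + B[1][1] = 2 + 1 = 3, A[0][2] + B[2][1] = -1 + 3 = 2) = 2 (attained at k = 2)
  C[0][2] = min over k of (A[0][0] + B[0][2] = 5 + 9 = 14, A[0][1] + B[1][2] = 2 + 1 = 3, A[0][2] + B[2][2] = -1 + 8 = 7) = 3 (attained at k = 1)
  C[1][0] = min over k of (A[1][0] + B[0][0] = 10 + -2 = 8, A[1][1] + B[1][0] = -4 + 7 = 3, A[1][2] + B[2][0] = 8 + 9 = 17) = 3 (attained at k = 1)
  C[1][1] = min over k of (A[1][0] + B[0][1] = 10 + -1 = 9, A[1][1] + B[1][1] = -4 + 1 = -3, A[1][2] + B[2][1] = 8 + 3 = 11) = -3 (attained at k = 1)
  C[1][2] = min over k of (A[1][0] + B[0][2] = 10 + 9 = 19, A[1][1] + B[1][2] = -4 + 1 = -3, A[1][2] + B[2][2] = 8 + 8 = 16) = -3 (attained at k = 1)
  C[2][0] = min over k of (A[2][0] + B[0][0] = 5 + -2 = 3, A[2][1] + B[1][0] = -1 + 7 = 6, A[2][2] + B[2][0] = -4 + 9 = 5) = 3 (attained at k = 0)
  C[2][1] = min over k of (A[2][0] + B[0][1] = 5 + -1 = 4, A[2][1] + B[1][1] = -1 + 1 = 0, A[2][2] + B[2][1] = -4 + 3 = -1) = -1 (attained at k = 2)
  C[2][2] = min over k of (A[2][0] + B[0][2] = 5 + 9 = 14, A[2][1] + B[1][2] = -1 + 1 = 0, A[2][2] + B[2][2] = -4 + 8 = 4) = 0 (attained at k = 1)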